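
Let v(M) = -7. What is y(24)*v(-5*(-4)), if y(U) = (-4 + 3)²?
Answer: -7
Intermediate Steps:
y(U) = 1 (y(U) = (-1)² = 1)
y(24)*v(-5*(-4)) = 1*(-7) = -7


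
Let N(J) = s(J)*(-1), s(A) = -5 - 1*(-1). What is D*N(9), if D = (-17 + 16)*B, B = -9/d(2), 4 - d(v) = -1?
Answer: 36/5 ≈ 7.2000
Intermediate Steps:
d(v) = 5 (d(v) = 4 - 1*(-1) = 4 + 1 = 5)
s(A) = -4 (s(A) = -5 + 1 = -4)
B = -9/5 ≈ -1.8000
N(J) = 4 (N(J) = -4*(-1) = 4)
D = 9/5 (D = (-17 + 16)*(-9/5) = -1*(-9/5) = 9/5 ≈ 1.8000)
D*N(9) = (9/5)*4 = 36/5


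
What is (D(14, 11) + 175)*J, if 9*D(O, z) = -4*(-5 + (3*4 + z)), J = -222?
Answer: -37074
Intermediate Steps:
D(O, z) = -28/9 - 4*z/9 (D(O, z) = (-4*(-5 + (3*4 + z)))/9 = (-4*(-5 + (12 + z)))/9 = (-4*(7 + z))/9 = (-28 - 4*z)/9 = -28/9 - 4*z/9)
(D(14, 11) + 175)*J = ((-28/9 - 4/9*11) + 175)*(-222) = ((-28/9 - 44/9) + 175)*(-222) = (-8 + 175)*(-222) = 167*(-222) = -37074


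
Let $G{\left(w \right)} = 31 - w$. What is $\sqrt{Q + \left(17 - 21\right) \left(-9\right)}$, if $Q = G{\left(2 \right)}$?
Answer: $\sqrt{65} \approx 8.0623$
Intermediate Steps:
$Q = 29$ ($Q = 31 - 2 = 29$)
$\sqrt{Q + \left(17 - 21\right) \left(-9\right)} = \sqrt{29 + \left(17 - 21\right) \left(-9\right)} = \sqrt{29 - -36} = \sqrt{29 + 36} = \sqrt{65}$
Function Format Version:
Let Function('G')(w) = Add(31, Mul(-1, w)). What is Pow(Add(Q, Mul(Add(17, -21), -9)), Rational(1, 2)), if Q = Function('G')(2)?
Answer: Pow(65, Rational(1, 2)) ≈ 8.0623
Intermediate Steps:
Q = 29 (Q = Add(31, Mul(-1, 2)) = Add(31, -2) = 29)
Pow(Add(Q, Mul(Add(17, -21), -9)), Rational(1, 2)) = Pow(Add(29, Mul(Add(17, -21), -9)), Rational(1, 2)) = Pow(Add(29, Mul(-4, -9)), Rational(1, 2)) = Pow(Add(29, 36), Rational(1, 2)) = Pow(65, Rational(1, 2))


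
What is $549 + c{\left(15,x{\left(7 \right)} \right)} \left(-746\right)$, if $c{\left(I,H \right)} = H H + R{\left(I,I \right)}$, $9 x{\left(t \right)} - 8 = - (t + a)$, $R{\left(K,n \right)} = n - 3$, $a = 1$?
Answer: $-8403$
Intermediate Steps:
$R{\left(K,n \right)} = -3 + n$ ($R{\left(K,n \right)} = n - 3 = -3 + n$)
$x{\left(t \right)} = \frac{7}{9} - \frac{t}{9}$ ($x{\left(t \right)} = \frac{8}{9} + \frac{\left(-1\right) \left(t + 1\right)}{9} = \frac{8}{9} + \frac{\left(-1\right) \left(1 + t\right)}{9} = \frac{8}{9} + \frac{-1 - t}{9} = \frac{8}{9} - \left(\frac{1}{9} + \frac{t}{9}\right) = \frac{7}{9} - \frac{t}{9}$)
$c{\left(I,H \right)} = -3 + I + H^{2}$ ($c{\left(I,H \right)} = H H + \left(-3 + I\right) = H^{2} + \left(-3 + I\right) = -3 + I + H^{2}$)
$549 + c{\left(15,x{\left(7 \right)} \right)} \left(-746\right) = 549 + \left(-3 + 15 + \left(\frac{7}{9} - \frac{7}{9}\right)^{2}\right) \left(-746\right) = 549 + \left(-3 + 15 + 0^{2}\right) \left(-746\right) = 549 + \left(-3 + 15 + 0\right) \left(-746\right) = 549 + 12 \left(-746\right) = 549 - 8952 = -8403$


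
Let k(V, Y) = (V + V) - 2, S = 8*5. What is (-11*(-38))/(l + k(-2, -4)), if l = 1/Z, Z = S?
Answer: -16720/239 ≈ -69.958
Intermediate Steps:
S = 40
Z = 40
k(V, Y) = -2 + 2*V (k(V, Y) = 2*V - 2 = -2 + 2*V)
l = 1/40 ≈ 0.025000
(-11*(-38))/(l + k(-2, -4)) = (-11*(-38))/(1/40 + (-2 + 2*(-2))) = 418/(1/40 + (-2 - 4)) = 418/(1/40 - 6) = 418/(-239/40) = 418*(-40/239) = -16720/239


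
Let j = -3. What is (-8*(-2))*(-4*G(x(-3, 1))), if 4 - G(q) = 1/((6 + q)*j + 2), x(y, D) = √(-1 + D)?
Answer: -260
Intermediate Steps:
G(q) = 4 - 1/(-16 - 3*q) (G(q) = 4 - 1/((6 + q)*(-3) + 2) = 4 - 1/((-18 - 3*q) + 2) = 4 - 1/(-16 - 3*q))
(-8*(-2))*(-4*G(x(-3, 1))) = (-8*(-2))*(-4*(65 + 12*√(-1 + 1))/(16 + 3*√(-1 + 1))) = 16*(-4*(65 + 12*√0)/(16 + 3*√0)) = 16*(-4*(65 + 12*0)/(16 + 3*0)) = 16*(-4*(65 + 0)/(16 + 0)) = 16*(-4*65/16) = 16*(-65/4) = -260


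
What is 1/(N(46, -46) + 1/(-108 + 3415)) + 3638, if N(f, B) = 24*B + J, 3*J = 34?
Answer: 39437157913/10840343 ≈ 3638.0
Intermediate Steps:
J = 34/3 (J = (1/3)*34 = 34/3 ≈ 11.333)
N(f, B) = 34/3 + 24*B (N(f, B) = 24*B + 34/3 = 34/3 + 24*B)
1/(N(46, -46) + 1/(-108 + 3415)) + 3638 = 1/((34/3 + 24*(-46)) + 1/(-108 + 3415)) + 3638 = 1/((34/3 - 1104) + 1/3307) + 3638 = 1/(-3278/3 + 1/3307) + 3638 = 1/(-10840343/9921) + 3638 = -9921/10840343 + 3638 = 39437157913/10840343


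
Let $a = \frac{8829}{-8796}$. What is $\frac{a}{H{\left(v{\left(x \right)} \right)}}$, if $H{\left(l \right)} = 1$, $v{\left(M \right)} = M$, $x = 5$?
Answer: $- \frac{2943}{2932} \approx -1.0038$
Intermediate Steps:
$a = - \frac{2943}{2932}$ ($a = 8829 \left(- \frac{1}{8796}\right) = - \frac{2943}{2932} \approx -1.0038$)
$\frac{a}{H{\left(v{\left(x \right)} \right)}} = - \frac{2943}{2932 \cdot 1} = \left(- \frac{2943}{2932}\right) 1 = - \frac{2943}{2932}$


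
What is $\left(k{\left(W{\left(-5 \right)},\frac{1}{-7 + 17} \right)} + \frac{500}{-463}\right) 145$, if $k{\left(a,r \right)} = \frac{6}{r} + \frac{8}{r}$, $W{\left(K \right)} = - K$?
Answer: $\frac{9326400}{463} \approx 20143.0$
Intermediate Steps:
$k{\left(a,r \right)} = \frac{14}{r}$
$\left(k{\left(W{\left(-5 \right)},\frac{1}{-7 + 17} \right)} + \frac{500}{-463}\right) 145 = \left(\frac{14}{\frac{1}{-7 + 17}} + \frac{500}{-463}\right) 145 = \left(\frac{14}{\frac{1}{10}} + 500 \left(- \frac{1}{463}\right)\right) 145 = \left(14 \frac{1}{\frac{1}{10}} - \frac{500}{463}\right) 145 = \left(14 \cdot 10 - \frac{500}{463}\right) 145 = \left(140 - \frac{500}{463}\right) 145 = \frac{64320}{463} \cdot 145 = \frac{9326400}{463}$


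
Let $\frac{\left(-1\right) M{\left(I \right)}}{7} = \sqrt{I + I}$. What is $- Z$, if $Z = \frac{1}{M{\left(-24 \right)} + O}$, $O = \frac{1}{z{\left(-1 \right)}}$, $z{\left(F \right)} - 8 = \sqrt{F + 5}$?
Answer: $- \frac{10}{235201} - \frac{2800 i \sqrt{3}}{235201} \approx -4.2517 \cdot 10^{-5} - 0.02062 i$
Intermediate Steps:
$z{\left(F \right)} = 8 + \sqrt{5 + F}$ ($z{\left(F \right)} = 8 + \sqrt{F + 5} = 8 + \sqrt{5 + F}$)
$O = \frac{1}{10}$ ($O = \frac{1}{8 + \sqrt{5 - 1}} = \frac{1}{8 + \sqrt{4}} = \frac{1}{8 + 2} = \frac{1}{10} \approx 0.1$)
$M{\left(I \right)} = - 7 \sqrt{2} \sqrt{I}$ ($M{\left(I \right)} = - 7 \sqrt{I + I} = - 7 \sqrt{2 I} = - 7 \sqrt{2} \sqrt{I}$)
$Z = \frac{1}{\frac{1}{10} - 28 i \sqrt{3}}$ ($Z = \frac{1}{- 7 \sqrt{2} \sqrt{-24} + \frac{1}{10}} = \frac{1}{- 7 \sqrt{2} \cdot 2 i \sqrt{6} + \frac{1}{10}} = \frac{1}{- 28 i \sqrt{3} + \frac{1}{10}} = \frac{1}{\frac{1}{10} - 28 i \sqrt{3}} \approx 4.252 \cdot 10^{-5} + 0.02062 i$)
$- Z = - (\frac{10}{235201} + \frac{2800 i \sqrt{3}}{235201}) = - \frac{10}{235201} - \frac{2800 i \sqrt{3}}{235201}$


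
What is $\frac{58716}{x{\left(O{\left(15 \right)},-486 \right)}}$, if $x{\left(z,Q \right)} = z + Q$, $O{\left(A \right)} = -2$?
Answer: $- \frac{14679}{122} \approx -120.32$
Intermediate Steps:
$x{\left(z,Q \right)} = Q + z$
$\frac{58716}{x{\left(O{\left(15 \right)},-486 \right)}} = \frac{58716}{-486 - 2} = \frac{58716}{-488} = 58716 \left(- \frac{1}{488}\right) = - \frac{14679}{122}$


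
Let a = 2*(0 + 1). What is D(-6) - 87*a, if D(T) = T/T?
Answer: -173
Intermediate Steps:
D(T) = 1
a = 2 (a = 2*1 = 2)
D(-6) - 87*a = 1 - 87*2 = 1 - 174 = -173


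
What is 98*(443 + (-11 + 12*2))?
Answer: 44688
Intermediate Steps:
98*(443 + (-11 + 12*2)) = 98*(443 + (-11 + 24)) = 98*(443 + 13) = 98*456 = 44688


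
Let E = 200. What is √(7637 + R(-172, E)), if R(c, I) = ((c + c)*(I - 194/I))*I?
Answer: I*√13685627 ≈ 3699.4*I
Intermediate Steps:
R(c, I) = 2*I*c*(I - 194/I) (R(c, I) = ((2*c)*(I - 194/I))*I = (2*c*(I - 194/I))*I = 2*I*c*(I - 194/I))
√(7637 + R(-172, E)) = √(7637 + 2*(-172)*(-194 + 200²)) = √(7637 + 2*(-172)*(-194 + 40000)) = √(7637 + 2*(-172)*39806) = √(7637 - 13693264) = √(-13685627) = I*√13685627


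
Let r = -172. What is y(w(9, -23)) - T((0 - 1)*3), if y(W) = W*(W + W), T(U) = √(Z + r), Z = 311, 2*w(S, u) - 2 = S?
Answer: 121/2 - √139 ≈ 48.710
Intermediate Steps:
w(S, u) = 1 + S/2
T(U) = √139 (T(U) = √(311 - 172) = √139)
y(W) = 2*W² (y(W) = W*(2*W) = 2*W²)
y(w(9, -23)) - T((0 - 1)*3) = 2*(1 + (½)*9)² - √139 = 2*(1 + 9/2)² - √139 = 2*(11/2)² - √139 = 2*(121/4) - √139 = 121/2 - √139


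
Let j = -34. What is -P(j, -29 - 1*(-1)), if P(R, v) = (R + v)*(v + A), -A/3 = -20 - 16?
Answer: 4960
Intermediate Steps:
A = 108 (A = -3*(-20 - 16) = -3*(-36) = 108)
P(R, v) = (108 + v)*(R + v) (P(R, v) = (R + v)*(v + 108) = (R + v)*(108 + v) = (108 + v)*(R + v))
-P(j, -29 - 1*(-1)) = -((-29 - 1*(-1))² + 108*(-34) + 108*(-29 - 1*(-1)) - 34*(-29 - 1*(-1))) = -((-29 + 1)² - 3672 + 108*(-29 + 1) - 34*(-29 + 1)) = -((-28)² - 3672 + 108*(-28) - 34*(-28)) = -(784 - 3672 - 3024 + 952) = -1*(-4960) = 4960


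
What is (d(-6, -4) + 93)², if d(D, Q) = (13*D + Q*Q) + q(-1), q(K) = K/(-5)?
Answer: 24336/25 ≈ 973.44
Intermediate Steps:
q(K) = -K/5 (q(K) = K*(-⅕) = -K/5)
d(D, Q) = ⅕ + Q² + 13*D (d(D, Q) = (13*D + Q*Q) - ⅕*(-1) = (13*D + Q²) + ⅕ = (Q² + 13*D) + ⅕ = ⅕ + Q² + 13*D)
(d(-6, -4) + 93)² = ((⅕ + (-4)² + 13*(-6)) + 93)² = ((⅕ + 16 - 78) + 93)² = (-309/5 + 93)² = (156/5)² = 24336/25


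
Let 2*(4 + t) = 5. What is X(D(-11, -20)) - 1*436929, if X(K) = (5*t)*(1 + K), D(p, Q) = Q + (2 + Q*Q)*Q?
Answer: -752973/2 ≈ -3.7649e+5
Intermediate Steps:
t = -3/2 (t = -4 + (1/2)*5 = -4 + 5/2 = -3/2 ≈ -1.5000)
D(p, Q) = Q + Q*(2 + Q**2) (D(p, Q) = Q + (2 + Q**2)*Q = Q + Q*(2 + Q**2))
X(K) = -15/2 - 15*K/2 (X(K) = (5*(-3/2))*(1 + K) = -15*(1 + K)/2 = -15/2 - 15*K/2)
X(D(-11, -20)) - 1*436929 = (-15/2 - (-150)*(3 + (-20)**2)) - 1*436929 = (-15/2 - (-150)*(3 + 400)) - 436929 = (-15/2 - (-150)*403) - 436929 = (-15/2 - 15/2*(-8060)) - 436929 = (-15/2 + 60450) - 436929 = 120885/2 - 436929 = -752973/2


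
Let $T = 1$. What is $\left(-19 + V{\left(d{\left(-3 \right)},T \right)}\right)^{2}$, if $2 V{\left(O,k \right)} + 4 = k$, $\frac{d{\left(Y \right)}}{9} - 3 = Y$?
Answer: $\frac{1681}{4} \approx 420.25$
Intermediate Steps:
$d{\left(Y \right)} = 27 + 9 Y$
$V{\left(O,k \right)} = -2 + \frac{k}{2}$
$\left(-19 + V{\left(d{\left(-3 \right)},T \right)}\right)^{2} = \left(-19 + \left(-2 + \frac{1}{2} \cdot 1\right)\right)^{2} = \left(-19 + \left(-2 + \frac{1}{2}\right)\right)^{2} = \left(-19 - \frac{3}{2}\right)^{2} = \left(- \frac{41}{2}\right)^{2} = \frac{1681}{4}$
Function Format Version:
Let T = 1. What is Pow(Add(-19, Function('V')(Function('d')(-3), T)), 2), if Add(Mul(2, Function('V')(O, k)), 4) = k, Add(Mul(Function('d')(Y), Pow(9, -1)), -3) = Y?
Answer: Rational(1681, 4) ≈ 420.25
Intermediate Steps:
Function('d')(Y) = Add(27, Mul(9, Y))
Function('V')(O, k) = Add(-2, Mul(Rational(1, 2), k))
Pow(Add(-19, Function('V')(Function('d')(-3), T)), 2) = Pow(Add(-19, Add(-2, Mul(Rational(1, 2), 1))), 2) = Pow(Add(-19, Add(-2, Rational(1, 2))), 2) = Pow(Add(-19, Rational(-3, 2)), 2) = Pow(Rational(-41, 2), 2) = Rational(1681, 4)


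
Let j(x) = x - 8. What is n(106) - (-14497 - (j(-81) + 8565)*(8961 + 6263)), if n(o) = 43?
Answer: 129053164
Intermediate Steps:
j(x) = -8 + x
n(106) - (-14497 - (j(-81) + 8565)*(8961 + 6263)) = 43 - (-14497 - ((-8 - 81) + 8565)*(8961 + 6263)) = 43 - (-14497 - (-89 + 8565)*15224) = 43 - (-14497 - 8476*15224) = 43 - (-14497 - 1*129038624) = 43 - (-14497 - 129038624) = 43 - 1*(-129053121) = 43 + 129053121 = 129053164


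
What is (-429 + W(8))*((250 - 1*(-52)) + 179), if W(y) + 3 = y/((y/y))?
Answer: -203944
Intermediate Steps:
W(y) = -3 + y (W(y) = -3 + y/((y/y)) = -3 + y/1 = -3 + y*1 = -3 + y)
(-429 + W(8))*((250 - 1*(-52)) + 179) = (-429 + (-3 + 8))*((250 - 1*(-52)) + 179) = (-429 + 5)*((250 + 52) + 179) = -424*(302 + 179) = -424*481 = -203944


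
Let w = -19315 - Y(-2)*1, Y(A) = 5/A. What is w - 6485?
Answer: -51595/2 ≈ -25798.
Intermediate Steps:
w = -38625/2 (w = -19315 - (5/(-2))*1 = -19315 - (5*(-½))*1 = -19315 - (-5/2*1) = -19315 - (-5)/2 = -19315 - 1*(-5/2) = -19315 + 5/2 = -38625/2 ≈ -19313.)
w - 6485 = -38625/2 - 6485 = -51595/2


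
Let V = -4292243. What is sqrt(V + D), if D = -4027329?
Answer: 2*I*sqrt(2079893) ≈ 2884.4*I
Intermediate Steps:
sqrt(V + D) = sqrt(-4292243 - 4027329) = sqrt(-8319572) = 2*I*sqrt(2079893)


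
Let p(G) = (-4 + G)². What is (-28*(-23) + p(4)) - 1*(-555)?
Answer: 1199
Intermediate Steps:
(-28*(-23) + p(4)) - 1*(-555) = (-28*(-23) + (-4 + 4)²) - 1*(-555) = (644 + 0²) + 555 = (644 + 0) + 555 = 644 + 555 = 1199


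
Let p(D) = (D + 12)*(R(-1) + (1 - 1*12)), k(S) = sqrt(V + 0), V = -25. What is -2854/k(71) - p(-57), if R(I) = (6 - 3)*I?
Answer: -630 + 2854*I/5 ≈ -630.0 + 570.8*I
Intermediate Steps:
k(S) = 5*I (k(S) = sqrt(-25 + 0) = sqrt(-25) = 5*I)
R(I) = 3*I
p(D) = -168 - 14*D (p(D) = (D + 12)*(3*(-1) + (1 - 1*12)) = (12 + D)*(-3 + (1 - 12)) = (12 + D)*(-3 - 11) = (12 + D)*(-14) = -168 - 14*D)
-2854/k(71) - p(-57) = -2854*(-I/5) - (-168 - 14*(-57)) = -(-2854)*I/5 - (-168 + 798) = 2854*I/5 - 1*630 = 2854*I/5 - 630 = -630 + 2854*I/5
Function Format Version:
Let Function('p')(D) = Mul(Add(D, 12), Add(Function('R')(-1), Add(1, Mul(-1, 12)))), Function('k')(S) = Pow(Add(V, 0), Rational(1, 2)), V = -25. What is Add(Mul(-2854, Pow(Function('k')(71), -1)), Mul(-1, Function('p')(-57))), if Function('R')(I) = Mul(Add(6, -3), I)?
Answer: Add(-630, Mul(Rational(2854, 5), I)) ≈ Add(-630.00, Mul(570.80, I))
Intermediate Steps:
Function('k')(S) = Mul(5, I) (Function('k')(S) = Pow(Add(-25, 0), Rational(1, 2)) = Pow(-25, Rational(1, 2)) = Mul(5, I))
Function('R')(I) = Mul(3, I)
Function('p')(D) = Add(-168, Mul(-14, D)) (Function('p')(D) = Mul(Add(D, 12), Add(Mul(3, -1), Add(1, Mul(-1, 12)))) = Mul(Add(12, D), Add(-3, Add(1, -12))) = Mul(Add(12, D), Add(-3, -11)) = Mul(Add(12, D), -14) = Add(-168, Mul(-14, D)))
Add(Mul(-2854, Pow(Function('k')(71), -1)), Mul(-1, Function('p')(-57))) = Add(Mul(-2854, Pow(Mul(5, I), -1)), Mul(-1, Add(-168, Mul(-14, -57)))) = Add(Mul(-2854, Mul(Rational(-1, 5), I)), Mul(-1, Add(-168, 798))) = Add(Mul(Rational(2854, 5), I), Mul(-1, 630)) = Add(Mul(Rational(2854, 5), I), -630) = Add(-630, Mul(Rational(2854, 5), I))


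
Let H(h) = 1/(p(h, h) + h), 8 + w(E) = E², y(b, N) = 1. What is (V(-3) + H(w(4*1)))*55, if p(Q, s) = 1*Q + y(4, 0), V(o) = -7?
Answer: -6490/17 ≈ -381.76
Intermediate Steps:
w(E) = -8 + E²
p(Q, s) = 1 + Q (p(Q, s) = 1*Q + 1 = Q + 1 = 1 + Q)
H(h) = 1/(1 + 2*h) (H(h) = 1/((1 + h) + h) = 1/(1 + 2*h))
(V(-3) + H(w(4*1)))*55 = (-7 + 1/(1 + 2*(-8 + (4*1)²)))*55 = (-7 + 1/(1 + 2*(-8 + 4²)))*55 = (-7 + 1/(1 + 2*(-8 + 16)))*55 = (-7 + 1/(1 + 2*8))*55 = (-7 + 1/(1 + 16))*55 = (-7 + 1/17)*55 = -118/17*55 = -6490/17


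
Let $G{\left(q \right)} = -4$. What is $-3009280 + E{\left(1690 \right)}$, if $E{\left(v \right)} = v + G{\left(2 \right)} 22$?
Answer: $-3007678$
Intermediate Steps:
$E{\left(v \right)} = -88 + v$ ($E{\left(v \right)} = v - 88 = -88 + v$)
$-3009280 + E{\left(1690 \right)} = -3009280 + \left(-88 + 1690\right) = -3009280 + 1602 = -3007678$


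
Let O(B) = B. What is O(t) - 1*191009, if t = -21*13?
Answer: -191282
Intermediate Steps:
t = -273
O(t) - 1*191009 = -273 - 1*191009 = -273 - 191009 = -191282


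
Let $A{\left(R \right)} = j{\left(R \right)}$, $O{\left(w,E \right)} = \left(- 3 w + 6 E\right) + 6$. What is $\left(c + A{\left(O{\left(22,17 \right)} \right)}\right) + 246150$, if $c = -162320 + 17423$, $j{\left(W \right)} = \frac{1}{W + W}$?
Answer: $\frac{8505253}{84} \approx 1.0125 \cdot 10^{5}$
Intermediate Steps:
$O{\left(w,E \right)} = 6 - 3 w + 6 E$
$j{\left(W \right)} = \frac{1}{2 W}$
$c = -144897$
$A{\left(R \right)} = \frac{1}{2 R}$
$\left(c + A{\left(O{\left(22,17 \right)} \right)}\right) + 246150 = \left(-144897 + \frac{1}{2 \left(6 - 66 + 6 \cdot 17\right)}\right) + 246150 = \left(-144897 + \frac{1}{2 \left(6 - 66 + 102\right)}\right) + 246150 = \left(-144897 + \frac{1}{2 \cdot 42}\right) + 246150 = \left(-144897 + \frac{1}{2} \cdot \frac{1}{42}\right) + 246150 = \left(-144897 + \frac{1}{84}\right) + 246150 = - \frac{12171347}{84} + 246150 = \frac{8505253}{84}$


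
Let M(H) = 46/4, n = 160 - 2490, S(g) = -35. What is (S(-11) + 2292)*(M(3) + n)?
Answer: -10465709/2 ≈ -5.2329e+6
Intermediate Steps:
n = -2330
M(H) = 23/2 (M(H) = 46*(1/4) = 23/2)
(S(-11) + 2292)*(M(3) + n) = (-35 + 2292)*(23/2 - 2330) = 2257*(-4637/2) = -10465709/2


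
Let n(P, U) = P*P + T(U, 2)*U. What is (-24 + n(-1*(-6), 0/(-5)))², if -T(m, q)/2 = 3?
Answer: 144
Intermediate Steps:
T(m, q) = -6 (T(m, q) = -2*3 = -6)
n(P, U) = P² - 6*U (n(P, U) = P*P - 6*U = P² - 6*U)
(-24 + n(-1*(-6), 0/(-5)))² = (-24 + ((-1*(-6))² - 0/(-5)))² = (-24 + (6² - 0*(-1)/5))² = (-24 + (36 - 6*0))² = (-24 + (36 + 0))² = (-24 + 36)² = 12² = 144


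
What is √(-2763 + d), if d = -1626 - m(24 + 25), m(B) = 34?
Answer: I*√4423 ≈ 66.506*I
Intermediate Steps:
d = -1660 (d = -1626 - 1*34 = -1626 - 34 = -1660)
√(-2763 + d) = √(-2763 - 1660) = √(-4423) = I*√4423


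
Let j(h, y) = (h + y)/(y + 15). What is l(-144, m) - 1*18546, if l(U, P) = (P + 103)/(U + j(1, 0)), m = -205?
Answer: -2355252/127 ≈ -18545.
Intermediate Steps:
j(h, y) = (h + y)/(15 + y)
l(U, P) = (103 + P)/(1/15 + U) (l(U, P) = (P + 103)/(U + (1 + 0)/(15 + 0)) = (103 + P)/(U + 1/15) = (103 + P)/(1/15 + U))
l(-144, m) - 1*18546 = 15*(103 - 205)/(1 + 15*(-144)) - 1*18546 = 15*(-102)/(1 - 2160) - 18546 = 15*(-102)/(-2159) - 18546 = 15*(-1/2159)*(-102) - 18546 = 90/127 - 18546 = -2355252/127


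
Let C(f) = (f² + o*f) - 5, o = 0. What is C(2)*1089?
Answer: -1089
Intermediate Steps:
C(f) = -5 + f² (C(f) = (f² + 0*f) - 5 = (f² + 0) - 5 = f² - 5 = -5 + f²)
C(2)*1089 = (-5 + 2²)*1089 = (-5 + 4)*1089 = -1*1089 = -1089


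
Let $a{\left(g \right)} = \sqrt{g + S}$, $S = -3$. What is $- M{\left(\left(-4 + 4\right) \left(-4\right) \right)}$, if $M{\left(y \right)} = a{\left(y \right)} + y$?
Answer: $- i \sqrt{3} \approx - 1.732 i$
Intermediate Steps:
$a{\left(g \right)} = \sqrt{-3 + g}$ ($a{\left(g \right)} = \sqrt{g - 3} = \sqrt{-3 + g}$)
$M{\left(y \right)} = y + \sqrt{-3 + y}$ ($M{\left(y \right)} = \sqrt{-3 + y} + y = y + \sqrt{-3 + y}$)
$- M{\left(\left(-4 + 4\right) \left(-4\right) \right)} = - (\left(-4 + 4\right) \left(-4\right) + \sqrt{-3 + \left(-4 + 4\right) \left(-4\right)}) = - (0 \left(-4\right) + \sqrt{-3 + 0 \left(-4\right)}) = - (0 + \sqrt{-3 + 0}) = - (0 + \sqrt{-3}) = - (0 + i \sqrt{3}) = - i \sqrt{3}$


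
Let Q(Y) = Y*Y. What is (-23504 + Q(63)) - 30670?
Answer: -50205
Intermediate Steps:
Q(Y) = Y**2
(-23504 + Q(63)) - 30670 = (-23504 + 63**2) - 30670 = (-23504 + 3969) - 30670 = -19535 - 30670 = -50205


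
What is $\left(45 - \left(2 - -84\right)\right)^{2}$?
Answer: $1681$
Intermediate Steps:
$\left(45 - \left(2 - -84\right)\right)^{2} = \left(45 - 86\right)^{2} = \left(-41\right)^{2} = 1681$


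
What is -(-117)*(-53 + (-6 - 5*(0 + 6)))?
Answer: -10413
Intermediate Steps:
-(-117)*(-53 + (-6 - 5*(0 + 6))) = -(-117)*(-53 + (-6 - 5*6)) = -(-117)*(-53 + (-6 - 30)) = -(-117)*(-53 - 36) = -(-117)*(-89) = -1*10413 = -10413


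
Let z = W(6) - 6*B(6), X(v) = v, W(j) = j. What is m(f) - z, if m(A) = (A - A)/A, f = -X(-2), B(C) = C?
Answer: 30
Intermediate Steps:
f = 2 (f = -1*(-2) = 2)
m(A) = 0 (m(A) = 0/A = 0)
z = -30 (z = 6 - 6*6 = 6 - 36 = -30)
m(f) - z = 0 - 1*(-30) = 0 + 30 = 30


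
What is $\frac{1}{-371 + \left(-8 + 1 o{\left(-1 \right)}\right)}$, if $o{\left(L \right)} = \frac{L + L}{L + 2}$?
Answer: $- \frac{1}{381} \approx -0.0026247$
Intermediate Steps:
$o{\left(L \right)} = \frac{2 L}{2 + L}$
$\frac{1}{-371 + \left(-8 + 1 o{\left(-1 \right)}\right)} = \frac{1}{-371 - \left(8 - 2 \left(-1\right) \frac{1}{2 - 1}\right)} = \frac{1}{-371 - \left(8 - 2 \left(-1\right) 1^{-1}\right)} = \frac{1}{-371 - \left(8 - 2 \left(-1\right) 1\right)} = \frac{1}{-371 + \left(-8 + 1 \left(-2\right)\right)} = \frac{1}{-371 - 10} = \frac{1}{-381} = - \frac{1}{381}$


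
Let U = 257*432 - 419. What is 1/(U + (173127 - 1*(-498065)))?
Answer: 1/781797 ≈ 1.2791e-6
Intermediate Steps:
U = 110605 (U = 111024 - 419 = 110605)
1/(U + (173127 - 1*(-498065))) = 1/(110605 + (173127 - 1*(-498065))) = 1/(110605 + (173127 + 498065)) = 1/(110605 + 671192) = 1/781797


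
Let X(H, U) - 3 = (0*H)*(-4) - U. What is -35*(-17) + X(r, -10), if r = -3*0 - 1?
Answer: 608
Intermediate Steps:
r = -1 (r = 0 - 1 = -1)
X(H, U) = 3 - U (X(H, U) = 3 + ((0*H)*(-4) - U) = 3 + (0*(-4) - U) = 3 + (0 - U) = 3 - U)
-35*(-17) + X(r, -10) = -35*(-17) + (3 - 1*(-10)) = -7*(-85) + (3 + 10) = 595 + 13 = 608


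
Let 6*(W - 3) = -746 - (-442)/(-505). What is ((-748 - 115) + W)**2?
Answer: 247170054244/255025 ≈ 9.6920e+5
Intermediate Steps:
W = -61347/505 (W = 3 + (-746 - (-442)/(-505))/6 = 3 + (-746 - (-442)*(-1)/505)/6 = 3 + (-746 - 1*442/505)/6 = 3 + (-746 - 442/505)/6 = 3 + (1/6)*(-377172/505) = 3 - 62862/505 = -61347/505 ≈ -121.48)
((-748 - 115) + W)**2 = ((-748 - 115) - 61347/505)**2 = (-863 - 61347/505)**2 = (-497162/505)**2 = 247170054244/255025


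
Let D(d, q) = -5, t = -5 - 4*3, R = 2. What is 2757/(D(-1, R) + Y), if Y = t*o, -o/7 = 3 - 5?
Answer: -919/81 ≈ -11.346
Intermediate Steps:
t = -17 (t = -5 - 12 = -17)
o = 14 (o = -7*(3 - 5) = -7*(-2) = 14)
Y = -238 (Y = -17*14 = -238)
2757/(D(-1, R) + Y) = 2757/(-5 - 238) = 2757/(-243) = 2757*(-1/243) = -919/81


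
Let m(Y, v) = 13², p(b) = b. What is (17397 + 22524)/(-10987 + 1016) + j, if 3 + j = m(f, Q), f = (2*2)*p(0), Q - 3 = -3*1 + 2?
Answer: 1615265/9971 ≈ 162.00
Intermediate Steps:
Q = 2 (Q = 3 + (-3*1 + 2) = 3 + (-3 + 2) = 3 - 1 = 2)
f = 0 (f = (2*2)*0 = 4*0 = 0)
m(Y, v) = 169
j = 166 (j = -3 + 169 = 166)
(17397 + 22524)/(-10987 + 1016) + j = (17397 + 22524)/(-10987 + 1016) + 166 = 39921/(-9971) + 166 = 39921*(-1/9971) + 166 = -39921/9971 + 166 = 1615265/9971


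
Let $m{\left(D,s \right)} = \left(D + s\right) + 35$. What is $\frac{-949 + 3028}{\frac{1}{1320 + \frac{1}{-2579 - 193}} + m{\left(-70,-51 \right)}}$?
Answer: $- \frac{7607142081}{314674582} \approx -24.175$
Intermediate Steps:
$m{\left(D,s \right)} = 35 + D + s$
$\frac{-949 + 3028}{\frac{1}{1320 + \frac{1}{-2579 - 193}} + m{\left(-70,-51 \right)}} = \frac{-949 + 3028}{\frac{1}{1320 + \frac{1}{-2579 - 193}} - 86} = \frac{2079}{\frac{1}{1320 + \frac{1}{-2772}} - 86} = \frac{2079}{\frac{1}{1320 - \frac{1}{2772}} - 86} = \frac{2079}{\frac{1}{\frac{3659039}{2772}} - 86} = \frac{2079}{\frac{2772}{3659039} - 86} = \frac{2079}{- \frac{314674582}{3659039}} = 2079 \left(- \frac{3659039}{314674582}\right) = - \frac{7607142081}{314674582}$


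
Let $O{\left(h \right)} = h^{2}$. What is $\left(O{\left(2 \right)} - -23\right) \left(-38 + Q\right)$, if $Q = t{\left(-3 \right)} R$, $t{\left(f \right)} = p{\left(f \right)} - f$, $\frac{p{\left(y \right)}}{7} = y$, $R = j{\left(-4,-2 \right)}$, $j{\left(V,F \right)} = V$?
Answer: $918$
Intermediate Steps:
$R = -4$
$p{\left(y \right)} = 7 y$
$t{\left(f \right)} = 6 f$ ($t{\left(f \right)} = 7 f - f = 6 f$)
$Q = 72$ ($Q = 6 \left(-3\right) \left(-4\right) = \left(-18\right) \left(-4\right) = 72$)
$\left(O{\left(2 \right)} - -23\right) \left(-38 + Q\right) = \left(2^{2} - -23\right) \left(-38 + 72\right) = \left(4 + 23\right) 34 = 27 \cdot 34 = 918$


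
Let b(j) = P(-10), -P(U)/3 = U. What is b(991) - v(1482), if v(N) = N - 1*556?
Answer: -896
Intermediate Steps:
P(U) = -3*U
b(j) = 30 (b(j) = -3*(-10) = 30)
v(N) = -556 + N (v(N) = N - 556 = -556 + N)
b(991) - v(1482) = 30 - (-556 + 1482) = 30 - 1*926 = 30 - 926 = -896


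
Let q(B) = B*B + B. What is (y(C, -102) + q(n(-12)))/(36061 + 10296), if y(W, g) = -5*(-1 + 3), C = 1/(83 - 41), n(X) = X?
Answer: 122/46357 ≈ 0.0026317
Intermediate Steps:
C = 1/42 ≈ 0.023810
y(W, g) = -10 (y(W, g) = -5*2 = -10)
q(B) = B + B² (q(B) = B² + B = B + B²)
(y(C, -102) + q(n(-12)))/(36061 + 10296) = (-10 - 12*(1 - 12))/(36061 + 10296) = (-10 - 12*(-11))/46357 = (-10 + 132)*(1/46357) = 122*(1/46357) = 122/46357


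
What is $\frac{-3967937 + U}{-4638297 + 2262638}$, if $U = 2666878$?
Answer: $\frac{1301059}{2375659} \approx 0.54766$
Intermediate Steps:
$\frac{-3967937 + U}{-4638297 + 2262638} = \frac{-3967937 + 2666878}{-4638297 + 2262638} = - \frac{1301059}{-2375659} = \left(-1301059\right) \left(- \frac{1}{2375659}\right) = \frac{1301059}{2375659}$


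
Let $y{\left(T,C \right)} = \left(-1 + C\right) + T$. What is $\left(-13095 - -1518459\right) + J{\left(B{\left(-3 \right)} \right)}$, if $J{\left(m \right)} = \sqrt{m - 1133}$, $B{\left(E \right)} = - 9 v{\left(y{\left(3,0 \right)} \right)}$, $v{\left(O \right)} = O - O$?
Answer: $1505364 + i \sqrt{1133} \approx 1.5054 \cdot 10^{6} + 33.66 i$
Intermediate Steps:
$y{\left(T,C \right)} = -1 + C + T$
$v{\left(O \right)} = 0$
$B{\left(E \right)} = 0$ ($B{\left(E \right)} = \left(-9\right) 0 = 0$)
$J{\left(m \right)} = \sqrt{-1133 + m}$
$\left(-13095 - -1518459\right) + J{\left(B{\left(-3 \right)} \right)} = \left(-13095 - -1518459\right) + \sqrt{-1133 + 0} = \left(-13095 + 1518459\right) + \sqrt{-1133} = 1505364 + i \sqrt{1133}$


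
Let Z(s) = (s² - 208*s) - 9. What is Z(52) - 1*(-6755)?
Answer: -1366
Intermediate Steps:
Z(s) = -9 + s² - 208*s
Z(52) - 1*(-6755) = (-9 + 52² - 208*52) - 1*(-6755) = (-9 + 2704 - 10816) + 6755 = -8121 + 6755 = -1366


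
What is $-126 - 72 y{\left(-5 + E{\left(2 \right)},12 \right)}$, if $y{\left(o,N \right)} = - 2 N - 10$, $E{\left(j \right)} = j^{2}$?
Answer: $2322$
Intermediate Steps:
$y{\left(o,N \right)} = -10 - 2 N$
$-126 - 72 y{\left(-5 + E{\left(2 \right)},12 \right)} = -126 - 72 \left(-10 - 24\right) = -126 - -2448 = -126 + 2448 = 2322$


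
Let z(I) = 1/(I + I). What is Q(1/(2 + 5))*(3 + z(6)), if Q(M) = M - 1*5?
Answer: -629/42 ≈ -14.976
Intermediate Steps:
z(I) = 1/(2*I)
Q(M) = -5 + M (Q(M) = M - 5 = -5 + M)
Q(1/(2 + 5))*(3 + z(6)) = (-5 + 1/(2 + 5))*(3 + (1/2)/6) = (-5 + 1/7)*(3 + (1/2)*(1/6)) = (-5 + 1/7)*(3 + 1/12) = -34/7*37/12 = -629/42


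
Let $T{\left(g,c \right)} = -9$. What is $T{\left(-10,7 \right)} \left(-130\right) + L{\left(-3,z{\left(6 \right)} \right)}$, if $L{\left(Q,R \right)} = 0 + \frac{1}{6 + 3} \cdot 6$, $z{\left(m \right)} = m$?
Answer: $\frac{3512}{3} \approx 1170.7$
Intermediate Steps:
$L{\left(Q,R \right)} = \frac{2}{3}$ ($L{\left(Q,R \right)} = 0 + \frac{1}{9} \cdot 6 = 0 + \frac{2}{3} = \frac{2}{3}$)
$T{\left(-10,7 \right)} \left(-130\right) + L{\left(-3,z{\left(6 \right)} \right)} = \left(-9\right) \left(-130\right) + \frac{2}{3} = 1170 + \frac{2}{3} = \frac{3512}{3}$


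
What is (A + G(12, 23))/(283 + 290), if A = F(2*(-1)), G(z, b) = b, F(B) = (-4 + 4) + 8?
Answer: 31/573 ≈ 0.054101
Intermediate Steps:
F(B) = 8 (F(B) = 0 + 8 = 8)
A = 8
(A + G(12, 23))/(283 + 290) = (8 + 23)/(283 + 290) = 31/573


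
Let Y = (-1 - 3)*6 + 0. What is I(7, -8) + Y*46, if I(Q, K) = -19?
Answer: -1123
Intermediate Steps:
Y = -24 (Y = -4*6 + 0 = -24 + 0 = -24)
I(7, -8) + Y*46 = -19 - 24*46 = -19 - 1104 = -1123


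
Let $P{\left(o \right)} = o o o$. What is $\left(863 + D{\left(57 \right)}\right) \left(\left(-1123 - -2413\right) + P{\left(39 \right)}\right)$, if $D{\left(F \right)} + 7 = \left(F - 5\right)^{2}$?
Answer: $215768040$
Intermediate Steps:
$D{\left(F \right)} = -7 + \left(-5 + F\right)^{2}$ ($D{\left(F \right)} = -7 + \left(F - 5\right)^{2} = -7 + \left(-5 + F\right)^{2}$)
$P{\left(o \right)} = o^{3}$ ($P{\left(o \right)} = o^{2} o = o^{3}$)
$\left(863 + D{\left(57 \right)}\right) \left(\left(-1123 - -2413\right) + P{\left(39 \right)}\right) = \left(863 - \left(7 - \left(-5 + 57\right)^{2}\right)\right) \left(\left(-1123 - -2413\right) + 39^{3}\right) = \left(863 - \left(7 - 52^{2}\right)\right) \left(\left(-1123 + 2413\right) + 59319\right) = \left(863 + \left(-7 + 2704\right)\right) \left(1290 + 59319\right) = \left(863 + 2697\right) 60609 = 3560 \cdot 60609 = 215768040$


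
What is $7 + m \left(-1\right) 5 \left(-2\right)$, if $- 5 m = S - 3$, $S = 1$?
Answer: $11$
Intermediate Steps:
$m = \frac{2}{5}$ ($m = - \frac{1 - 3}{5} = \left(- \frac{1}{5}\right) \left(-2\right) = \frac{2}{5} \approx 0.4$)
$7 + m \left(-1\right) 5 \left(-2\right) = 7 + \frac{2 \left(-1\right) 5 \left(-2\right)}{5} = 7 + \frac{2 \left(\left(-5\right) \left(-2\right)\right)}{5} = 7 + \frac{2}{5} \cdot 10 = 7 + 4 = 11$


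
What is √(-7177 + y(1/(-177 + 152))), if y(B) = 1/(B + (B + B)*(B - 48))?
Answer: 12*I*√281593682/2377 ≈ 84.716*I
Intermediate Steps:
y(B) = 1/(B + 2*B*(-48 + B)) (y(B) = 1/(B + (2*B)*(-48 + B)) = 1/(B + 2*B*(-48 + B)))
√(-7177 + y(1/(-177 + 152))) = √(-7177 + 1/((1/(-177 + 152))*(-95 + 2/(-177 + 152)))) = √(-7177 + 1/((1/(-25))*(-95 + 2/(-25)))) = √(-7177 + 1/((-1/25)*(-95 + 2*(-1/25)))) = √(-7177 - 25/(-95 - 2/25)) = √(-7177 - 25/(-2377/25)) = √(-7177 - 25*(-25/2377)) = √(-7177 + 625/2377) = √(-17059104/2377) = 12*I*√281593682/2377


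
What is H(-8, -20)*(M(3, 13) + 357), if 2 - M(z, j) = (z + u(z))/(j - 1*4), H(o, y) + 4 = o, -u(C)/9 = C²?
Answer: -4412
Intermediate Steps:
u(C) = -9*C²
H(o, y) = -4 + o
M(z, j) = 2 - (z - 9*z²)/(-4 + j) (M(z, j) = 2 - (z - 9*z²)/(j - 1*4) = 2 - (z - 9*z²)/(j - 4) = 2 - (z - 9*z²)/(-4 + j))
H(-8, -20)*(M(3, 13) + 357) = (-4 - 8)*((-8 - 1*3 + 2*13 + 9*3²)/(-4 + 13) + 357) = -12*((-8 - 3 + 26 + 9*9)/9 + 357) = -12*((-8 - 3 + 26 + 81)/9 + 357) = -12*((⅑)*96 + 357) = -12*(32/3 + 357) = -12*1103/3 = -4412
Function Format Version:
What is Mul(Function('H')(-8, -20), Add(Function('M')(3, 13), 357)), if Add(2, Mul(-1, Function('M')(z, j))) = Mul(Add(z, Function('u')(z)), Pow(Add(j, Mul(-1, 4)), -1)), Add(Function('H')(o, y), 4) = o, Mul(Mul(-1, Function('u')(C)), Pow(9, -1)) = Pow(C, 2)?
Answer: -4412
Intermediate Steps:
Function('u')(C) = Mul(-9, Pow(C, 2))
Function('H')(o, y) = Add(-4, o)
Function('M')(z, j) = Add(2, Mul(-1, Pow(Add(-4, j), -1), Add(z, Mul(-9, Pow(z, 2))))) (Function('M')(z, j) = Add(2, Mul(-1, Mul(Add(z, Mul(-9, Pow(z, 2))), Pow(Add(j, Mul(-1, 4)), -1)))) = Add(2, Mul(-1, Mul(Add(z, Mul(-9, Pow(z, 2))), Pow(Add(j, -4), -1)))) = Add(2, Mul(-1, Mul(Add(z, Mul(-9, Pow(z, 2))), Pow(Add(-4, j), -1)))) = Add(2, Mul(-1, Mul(Pow(Add(-4, j), -1), Add(z, Mul(-9, Pow(z, 2)))))) = Add(2, Mul(-1, Pow(Add(-4, j), -1), Add(z, Mul(-9, Pow(z, 2))))))
Mul(Function('H')(-8, -20), Add(Function('M')(3, 13), 357)) = Mul(Add(-4, -8), Add(Mul(Pow(Add(-4, 13), -1), Add(-8, Mul(-1, 3), Mul(2, 13), Mul(9, Pow(3, 2)))), 357)) = Mul(-12, Add(Mul(Pow(9, -1), Add(-8, -3, 26, Mul(9, 9))), 357)) = Mul(-12, Add(Mul(Rational(1, 9), Add(-8, -3, 26, 81)), 357)) = Mul(-12, Add(Mul(Rational(1, 9), 96), 357)) = Mul(-12, Add(Rational(32, 3), 357)) = Mul(-12, Rational(1103, 3)) = -4412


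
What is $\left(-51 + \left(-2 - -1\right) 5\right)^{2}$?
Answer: $3136$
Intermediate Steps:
$\left(-51 + \left(-2 - -1\right) 5\right)^{2} = \left(-51 + \left(-2 + \left(-2 + 3\right)\right) 5\right)^{2} = \left(-51 + \left(-2 + 1\right) 5\right)^{2} = \left(-51 - 5\right)^{2} = \left(-56\right)^{2} = 3136$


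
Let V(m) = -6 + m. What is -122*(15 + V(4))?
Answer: -1586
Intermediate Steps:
-122*(15 + V(4)) = -122*(15 + (-6 + 4)) = -122*(15 - 2) = -122*13 = -1586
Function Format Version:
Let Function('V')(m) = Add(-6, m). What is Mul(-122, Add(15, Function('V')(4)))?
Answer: -1586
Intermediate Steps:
Mul(-122, Add(15, Function('V')(4))) = Mul(-122, Add(15, Add(-6, 4))) = Mul(-122, Add(15, -2)) = Mul(-122, 13) = -1586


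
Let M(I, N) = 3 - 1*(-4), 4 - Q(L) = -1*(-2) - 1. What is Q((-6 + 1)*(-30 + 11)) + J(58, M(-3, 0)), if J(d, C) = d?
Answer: 61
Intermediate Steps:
Q(L) = 3 (Q(L) = 4 - (-1*(-2) - 1) = 4 - (2 - 1) = 4 - 1*1 = 4 - 1 = 3)
M(I, N) = 7 (M(I, N) = 3 + 4 = 7)
Q((-6 + 1)*(-30 + 11)) + J(58, M(-3, 0)) = 3 + 58 = 61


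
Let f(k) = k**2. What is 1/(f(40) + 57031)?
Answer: 1/58631 ≈ 1.7056e-5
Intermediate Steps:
1/(f(40) + 57031) = 1/(40**2 + 57031) = 1/(1600 + 57031) = 1/58631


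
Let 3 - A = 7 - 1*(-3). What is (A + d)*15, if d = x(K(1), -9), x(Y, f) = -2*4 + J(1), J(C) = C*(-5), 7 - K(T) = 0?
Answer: -300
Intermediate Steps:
K(T) = 7 (K(T) = 7 - 1*0 = 7 + 0 = 7)
J(C) = -5*C
x(Y, f) = -13 (x(Y, f) = -2*4 - 5*1 = -8 - 5 = -13)
A = -7 (A = 3 - (7 - 1*(-3)) = 3 - (7 + 3) = 3 - 1*10 = 3 - 10 = -7)
d = -13
(A + d)*15 = (-7 - 13)*15 = -20*15 = -300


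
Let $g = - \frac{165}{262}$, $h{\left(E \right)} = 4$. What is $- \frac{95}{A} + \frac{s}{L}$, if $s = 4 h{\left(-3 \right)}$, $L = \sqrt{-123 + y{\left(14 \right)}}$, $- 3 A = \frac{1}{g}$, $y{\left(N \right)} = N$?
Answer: $- \frac{47025}{262} - \frac{16 i \sqrt{109}}{109} \approx -179.48 - 1.5325 i$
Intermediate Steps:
$g = - \frac{165}{262}$ ($g = \left(-165\right) \frac{1}{262} = - \frac{165}{262} \approx -0.62977$)
$A = \frac{262}{495}$ ($A = - \frac{1}{3 \left(- \frac{165}{262}\right)} = \left(- \frac{1}{3}\right) \left(- \frac{262}{165}\right) = \frac{262}{495} \approx 0.52929$)
$L = i \sqrt{109}$ ($L = \sqrt{-123 + 14} = \sqrt{-109} = i \sqrt{109} \approx 10.44 i$)
$s = 16$ ($s = 4 \cdot 4 = 16$)
$- \frac{95}{A} + \frac{s}{L} = - \frac{95}{\frac{262}{495}} + \frac{16}{i \sqrt{109}} = \left(-95\right) \frac{495}{262} + 16 \left(- \frac{i \sqrt{109}}{109}\right) = - \frac{47025}{262} - \frac{16 i \sqrt{109}}{109}$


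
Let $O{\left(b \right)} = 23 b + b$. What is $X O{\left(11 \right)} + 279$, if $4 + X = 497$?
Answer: $130431$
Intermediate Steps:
$O{\left(b \right)} = 24 b$
$X = 493$ ($X = -4 + 497 = 493$)
$X O{\left(11 \right)} + 279 = 493 \cdot 24 \cdot 11 + 279 = 493 \cdot 264 + 279 = 130152 + 279 = 130431$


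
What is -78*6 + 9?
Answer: -459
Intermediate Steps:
-78*6 + 9 = -468 + 9 = -459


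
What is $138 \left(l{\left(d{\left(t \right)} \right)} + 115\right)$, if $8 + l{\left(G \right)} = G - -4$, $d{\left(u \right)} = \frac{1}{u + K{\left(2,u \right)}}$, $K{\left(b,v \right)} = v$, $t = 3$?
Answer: $15341$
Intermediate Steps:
$d{\left(u \right)} = \frac{1}{2 u}$ ($d{\left(u \right)} = \frac{1}{u + u} = \frac{1}{2 u}$)
$l{\left(G \right)} = -4 + G$ ($l{\left(G \right)} = -8 + \left(G - -4\right) = -8 + \left(G + 4\right) = -8 + \left(4 + G\right) = -4 + G$)
$138 \left(l{\left(d{\left(t \right)} \right)} + 115\right) = 138 \left(\left(-4 + \frac{1}{2 \cdot 3}\right) + 115\right) = 138 \left(\left(-4 + \frac{1}{2} \cdot \frac{1}{3}\right) + 115\right) = 138 \left(\left(-4 + \frac{1}{6}\right) + 115\right) = 138 \left(- \frac{23}{6} + 115\right) = 138 \cdot \frac{667}{6} = 15341$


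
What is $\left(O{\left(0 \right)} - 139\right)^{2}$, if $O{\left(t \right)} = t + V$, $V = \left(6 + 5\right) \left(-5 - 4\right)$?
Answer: $56644$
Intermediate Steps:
$V = -99$ ($V = 11 \left(-9\right) = -99$)
$O{\left(t \right)} = -99 + t$ ($O{\left(t \right)} = t - 99 = -99 + t$)
$\left(O{\left(0 \right)} - 139\right)^{2} = \left(\left(-99 + 0\right) - 139\right)^{2} = \left(-99 - 139\right)^{2} = \left(-238\right)^{2} = 56644$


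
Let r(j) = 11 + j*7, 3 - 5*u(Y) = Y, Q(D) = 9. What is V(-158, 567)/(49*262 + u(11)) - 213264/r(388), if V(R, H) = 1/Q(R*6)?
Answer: -4562569511/58341438 ≈ -78.205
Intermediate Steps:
u(Y) = ⅗ - Y/5
V(R, H) = ⅑ (V(R, H) = 1/9 = ⅑)
r(j) = 11 + 7*j
V(-158, 567)/(49*262 + u(11)) - 213264/r(388) = 1/(9*(49*262 + (⅗ - ⅕*11))) - 213264/(11 + 7*388) = 1/(9*(12838 + (⅗ - 11/5))) - 213264/(11 + 2716) = 1/(9*(12838 - 8/5)) - 213264/2727 = 1/(9*(64182/5)) - 213264*1/2727 = (⅑)*(5/64182) - 23696/303 = 5/577638 - 23696/303 = -4562569511/58341438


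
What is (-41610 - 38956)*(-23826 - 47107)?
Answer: 5714788078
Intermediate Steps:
(-41610 - 38956)*(-23826 - 47107) = -80566*(-70933) = 5714788078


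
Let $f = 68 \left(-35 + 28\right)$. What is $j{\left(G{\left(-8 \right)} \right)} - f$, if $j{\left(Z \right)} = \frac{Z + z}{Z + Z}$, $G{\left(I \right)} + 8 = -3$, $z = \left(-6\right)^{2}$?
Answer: $\frac{10447}{22} \approx 474.86$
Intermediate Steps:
$z = 36$
$G{\left(I \right)} = -11$ ($G{\left(I \right)} = -8 - 3 = -11$)
$f = -476$ ($f = 68 \left(-7\right) = -476$)
$j{\left(Z \right)} = \frac{36 + Z}{2 Z}$ ($j{\left(Z \right)} = \frac{Z + 36}{Z + Z} = \frac{36 + Z}{2 Z}$)
$j{\left(G{\left(-8 \right)} \right)} - f = \frac{36 - 11}{2 \left(-11\right)} - -476 = \frac{1}{2} \left(- \frac{1}{11}\right) 25 + 476 = - \frac{25}{22} + 476 = \frac{10447}{22}$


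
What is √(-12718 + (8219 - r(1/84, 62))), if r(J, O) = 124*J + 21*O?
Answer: 2*I*√639723/21 ≈ 76.174*I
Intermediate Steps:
r(J, O) = 21*O + 124*J
√(-12718 + (8219 - r(1/84, 62))) = √(-12718 + (8219 - (21*62 + 124/84))) = √(-12718 + (8219 - (1302 + 124*(1/84)))) = √(-12718 + (8219 - (1302 + 31/21))) = √(-12718 + (8219 - 1*27373/21)) = √(-12718 + (8219 - 27373/21)) = √(-12718 + 145226/21) = √(-121852/21) = 2*I*√639723/21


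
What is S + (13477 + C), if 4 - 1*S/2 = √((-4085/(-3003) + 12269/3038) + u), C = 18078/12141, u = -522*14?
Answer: 54579821/4047 - 5*I*√10125852987822/93093 ≈ 13486.0 - 170.91*I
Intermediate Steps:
u = -7308
C = 6026/4047 (C = 18078*(1/12141) = 6026/4047 ≈ 1.4890)
S = 8 - 5*I*√10125852987822/93093 (S = 8 - 2*√((-4085/(-3003) + 12269/3038) - 7308) = 8 - 2*√((-4085*(-1/3003) + 12269*(1/3038)) - 7308) = 8 - 2*√((4085/3003 + 12269/3038) - 7308) = 8 - 2*√(7036291/1303302 - 7308) = 8 - 5*I*√10125852987822/93093 ≈ 8.0 - 170.91*I)
S + (13477 + C) = (8 - 5*I*√10125852987822/93093) + (13477 + 6026/4047) = (8 - 5*I*√10125852987822/93093) + 54547445/4047 = 54579821/4047 - 5*I*√10125852987822/93093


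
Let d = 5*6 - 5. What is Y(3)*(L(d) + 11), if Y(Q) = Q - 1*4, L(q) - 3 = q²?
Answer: -639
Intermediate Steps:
d = 25 (d = 30 - 5 = 25)
L(q) = 3 + q²
Y(Q) = -4 + Q (Y(Q) = Q - 4 = -4 + Q)
Y(3)*(L(d) + 11) = (-4 + 3)*((3 + 25²) + 11) = -((3 + 625) + 11) = -(628 + 11) = -1*639 = -639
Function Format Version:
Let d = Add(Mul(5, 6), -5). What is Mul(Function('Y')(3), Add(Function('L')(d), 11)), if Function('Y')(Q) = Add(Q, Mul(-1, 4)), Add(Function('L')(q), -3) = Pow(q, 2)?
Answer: -639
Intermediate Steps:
d = 25 (d = Add(30, -5) = 25)
Function('L')(q) = Add(3, Pow(q, 2))
Function('Y')(Q) = Add(-4, Q) (Function('Y')(Q) = Add(Q, -4) = Add(-4, Q))
Mul(Function('Y')(3), Add(Function('L')(d), 11)) = Mul(Add(-4, 3), Add(Add(3, Pow(25, 2)), 11)) = Mul(-1, Add(Add(3, 625), 11)) = Mul(-1, Add(628, 11)) = Mul(-1, 639) = -639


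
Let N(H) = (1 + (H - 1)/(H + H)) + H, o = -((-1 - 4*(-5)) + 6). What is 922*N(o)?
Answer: -541214/25 ≈ -21649.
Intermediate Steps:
o = -25 (o = -((-1 + 20) + 6) = -(19 + 6) = -1*25 = -25)
N(H) = 1 + H + (-1 + H)/(2*H) (N(H) = (1 + (-1 + H)/((2*H))) + H = (1 + (-1 + H)*(1/(2*H))) + H = (1 + (-1 + H)/(2*H)) + H = 1 + H + (-1 + H)/(2*H))
922*N(o) = 922*(3/2 - 25 - ½/(-25)) = 922*(3/2 - 25 - ½*(-1/25)) = 922*(3/2 - 25 + 1/50) = 922*(-587/25) = -541214/25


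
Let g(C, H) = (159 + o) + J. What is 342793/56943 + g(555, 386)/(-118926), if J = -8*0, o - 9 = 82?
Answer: 2264042476/376222401 ≈ 6.0178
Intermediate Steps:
o = 91 (o = 9 + 82 = 91)
J = 0
g(C, H) = 250 (g(C, H) = (159 + 91) + 0 = 250 + 0 = 250)
342793/56943 + g(555, 386)/(-118926) = 342793/56943 + 250/(-118926) = 342793*(1/56943) + 250*(-1/118926) = 342793/56943 - 125/59463 = 2264042476/376222401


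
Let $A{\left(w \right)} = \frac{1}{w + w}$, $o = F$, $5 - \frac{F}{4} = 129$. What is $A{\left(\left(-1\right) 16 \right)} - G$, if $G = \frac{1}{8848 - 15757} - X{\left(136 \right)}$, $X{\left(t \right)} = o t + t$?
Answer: $- \frac{14883651037}{221088} \approx -67320.0$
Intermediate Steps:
$F = -496$ ($F = 20 - 516 = -496$)
$o = -496$
$A{\left(w \right)} = \frac{1}{2 w}$
$X{\left(t \right)} = - 495 t$ ($X{\left(t \right)} = - 496 t + t = - 495 t$)
$G = \frac{465113879}{6909}$ ($G = \frac{1}{8848 - 15757} - \left(-495\right) 136 = \frac{1}{-6909} - -67320 = - \frac{1}{6909} + 67320 = \frac{465113879}{6909} \approx 67320.0$)
$A{\left(\left(-1\right) 16 \right)} - G = \frac{1}{2 \left(\left(-1\right) 16\right)} - \frac{465113879}{6909} = \frac{1}{2 \left(-16\right)} - \frac{465113879}{6909} = \frac{1}{2} \left(- \frac{1}{16}\right) - \frac{465113879}{6909} = - \frac{1}{32} - \frac{465113879}{6909} = - \frac{14883651037}{221088}$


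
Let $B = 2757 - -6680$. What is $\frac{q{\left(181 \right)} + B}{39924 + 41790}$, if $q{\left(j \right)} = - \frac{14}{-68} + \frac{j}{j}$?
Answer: $\frac{320899}{2778276} \approx 0.1155$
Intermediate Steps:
$B = 9437$ ($B = 2757 + 6680 = 9437$)
$q{\left(j \right)} = \frac{41}{34}$ ($q{\left(j \right)} = \left(-14\right) \left(- \frac{1}{68}\right) + 1 = \frac{7}{34} + 1 = \frac{41}{34}$)
$\frac{q{\left(181 \right)} + B}{39924 + 41790} = \frac{\frac{41}{34} + 9437}{39924 + 41790} = \frac{320899}{34 \cdot 81714} = \frac{320899}{34} \cdot \frac{1}{81714} = \frac{320899}{2778276}$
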